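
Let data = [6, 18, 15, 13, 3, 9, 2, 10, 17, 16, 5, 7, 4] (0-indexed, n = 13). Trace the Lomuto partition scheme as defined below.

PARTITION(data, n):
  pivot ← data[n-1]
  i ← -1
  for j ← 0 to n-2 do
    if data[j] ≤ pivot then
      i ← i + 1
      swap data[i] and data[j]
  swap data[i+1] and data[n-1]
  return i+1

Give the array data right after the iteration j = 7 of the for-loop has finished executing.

[3, 2, 15, 13, 6, 9, 18, 10, 17, 16, 5, 7, 4]

pivot = data[12] = 4; i = -1
j=0: data[0]=6 > 4 → no swap
j=1: data[1]=18 > 4 → no swap
j=2: data[2]=15 > 4 → no swap
j=3: data[3]=13 > 4 → no swap
j=4: data[4]=3 ≤ 4 → i=0, swap data[0],data[4] → [3, 18, 15, 13, 6, 9, 2, 10, 17, 16, 5, 7, 4]
j=5: data[5]=9 > 4 → no swap
j=6: data[6]=2 ≤ 4 → i=1, swap data[1],data[6] → [3, 2, 15, 13, 6, 9, 18, 10, 17, 16, 5, 7, 4]
j=7: data[7]=10 > 4 → no swap
(after j=7) data = [3, 2, 15, 13, 6, 9, 18, 10, 17, 16, 5, 7, 4]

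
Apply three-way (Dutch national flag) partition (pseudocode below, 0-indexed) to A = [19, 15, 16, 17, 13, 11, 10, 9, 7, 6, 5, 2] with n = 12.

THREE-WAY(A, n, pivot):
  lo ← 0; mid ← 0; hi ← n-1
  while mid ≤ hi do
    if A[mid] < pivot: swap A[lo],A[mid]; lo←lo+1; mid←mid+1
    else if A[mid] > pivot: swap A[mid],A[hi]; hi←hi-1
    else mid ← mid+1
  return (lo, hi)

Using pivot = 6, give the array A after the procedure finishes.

[2, 5, 6, 13, 11, 10, 9, 7, 17, 16, 15, 19]

pivot = 6; lo=0, mid=0, hi=11
A[mid]=19>6: swap A[0],A[11]; hi=10 → [2, 15, 16, 17, 13, 11, 10, 9, 7, 6, 5, 19]
A[mid]=2<6: swap A[0],A[0]; lo=1,mid=1 → [2, 15, 16, 17, 13, 11, 10, 9, 7, 6, 5, 19]
A[mid]=15>6: swap A[1],A[10]; hi=9 → [2, 5, 16, 17, 13, 11, 10, 9, 7, 6, 15, 19]
A[mid]=5<6: swap A[1],A[1]; lo=2,mid=2 → [2, 5, 16, 17, 13, 11, 10, 9, 7, 6, 15, 19]
A[mid]=16>6: swap A[2],A[9]; hi=8 → [2, 5, 6, 17, 13, 11, 10, 9, 7, 16, 15, 19]
A[mid]=6=6: mid=3
A[mid]=17>6: swap A[3],A[8]; hi=7 → [2, 5, 6, 7, 13, 11, 10, 9, 17, 16, 15, 19]
A[mid]=7>6: swap A[3],A[7]; hi=6 → [2, 5, 6, 9, 13, 11, 10, 7, 17, 16, 15, 19]
A[mid]=9>6: swap A[3],A[6]; hi=5 → [2, 5, 6, 10, 13, 11, 9, 7, 17, 16, 15, 19]
A[mid]=10>6: swap A[3],A[5]; hi=4 → [2, 5, 6, 11, 13, 10, 9, 7, 17, 16, 15, 19]
A[mid]=11>6: swap A[3],A[4]; hi=3 → [2, 5, 6, 13, 11, 10, 9, 7, 17, 16, 15, 19]
A[mid]=13>6: swap A[3],A[3]; hi=2 → [2, 5, 6, 13, 11, 10, 9, 7, 17, 16, 15, 19]
end: lo=2, hi=2; A = [2, 5, 6, 13, 11, 10, 9, 7, 17, 16, 15, 19]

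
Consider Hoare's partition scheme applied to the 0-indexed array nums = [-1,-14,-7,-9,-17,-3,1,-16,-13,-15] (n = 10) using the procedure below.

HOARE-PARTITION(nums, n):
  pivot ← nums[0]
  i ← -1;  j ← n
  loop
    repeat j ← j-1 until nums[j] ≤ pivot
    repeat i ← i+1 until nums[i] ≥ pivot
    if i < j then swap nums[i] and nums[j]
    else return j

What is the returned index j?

7

pivot = nums[0] = -1; i = -1, j = 10
j→9 (nums[9]=-15≤-1), i→0 (nums[0]=-1≥-1); i<j, swap → [-15,-14,-7,-9,-17,-3,1,-16,-13,-1]
j→8 (nums[8]=-13≤-1), i→6 (nums[6]=1≥-1); i<j, swap → [-15,-14,-7,-9,-17,-3,-13,-16,1,-1]
j→7, i→8; i≥j, return j=7. nums = [-15,-14,-7,-9,-17,-3,-13,-16,1,-1]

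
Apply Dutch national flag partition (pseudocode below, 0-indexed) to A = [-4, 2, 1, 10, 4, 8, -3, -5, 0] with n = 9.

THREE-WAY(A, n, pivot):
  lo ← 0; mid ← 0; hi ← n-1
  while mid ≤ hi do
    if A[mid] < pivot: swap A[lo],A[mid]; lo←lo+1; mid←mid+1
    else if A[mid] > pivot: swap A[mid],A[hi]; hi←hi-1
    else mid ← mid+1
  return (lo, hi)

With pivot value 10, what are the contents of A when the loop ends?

pivot = 10; lo=0, mid=0, hi=8
A[mid]=-4<10: swap A[0],A[0]; lo=1,mid=1 → [-4, 2, 1, 10, 4, 8, -3, -5, 0]
A[mid]=2<10: swap A[1],A[1]; lo=2,mid=2 → [-4, 2, 1, 10, 4, 8, -3, -5, 0]
A[mid]=1<10: swap A[2],A[2]; lo=3,mid=3 → [-4, 2, 1, 10, 4, 8, -3, -5, 0]
A[mid]=10=10: mid=4
A[mid]=4<10: swap A[3],A[4]; lo=4,mid=5 → [-4, 2, 1, 4, 10, 8, -3, -5, 0]
A[mid]=8<10: swap A[4],A[5]; lo=5,mid=6 → [-4, 2, 1, 4, 8, 10, -3, -5, 0]
A[mid]=-3<10: swap A[5],A[6]; lo=6,mid=7 → [-4, 2, 1, 4, 8, -3, 10, -5, 0]
A[mid]=-5<10: swap A[6],A[7]; lo=7,mid=8 → [-4, 2, 1, 4, 8, -3, -5, 10, 0]
A[mid]=0<10: swap A[7],A[8]; lo=8,mid=9 → [-4, 2, 1, 4, 8, -3, -5, 0, 10]
end: lo=8, hi=8; A = [-4, 2, 1, 4, 8, -3, -5, 0, 10]

[-4, 2, 1, 4, 8, -3, -5, 0, 10]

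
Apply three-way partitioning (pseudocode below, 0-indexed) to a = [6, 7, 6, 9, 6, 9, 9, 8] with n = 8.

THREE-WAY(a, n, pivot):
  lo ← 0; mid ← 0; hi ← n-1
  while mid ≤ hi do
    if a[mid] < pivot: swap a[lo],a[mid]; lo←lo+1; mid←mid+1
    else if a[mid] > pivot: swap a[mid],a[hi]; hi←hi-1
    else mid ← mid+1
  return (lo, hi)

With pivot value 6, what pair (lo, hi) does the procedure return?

(0, 2)

lo=0 mid=0 hi=7
6=6: mid=1
7>6: swap(1,7), hi=6 ⇒ [6, 8, 6, 9, 6, 9, 9, 7]
8>6: swap(1,6), hi=5 ⇒ [6, 9, 6, 9, 6, 9, 8, 7]
9>6: swap(1,5), hi=4 ⇒ [6, 9, 6, 9, 6, 9, 8, 7]
9>6: swap(1,4), hi=3 ⇒ [6, 6, 6, 9, 9, 9, 8, 7]
6=6: mid=2
6=6: mid=3
9>6: swap(3,3), hi=2 ⇒ [6, 6, 6, 9, 9, 9, 8, 7]
done. lo=0 hi=2; a=[6, 6, 6, 9, 9, 9, 8, 7]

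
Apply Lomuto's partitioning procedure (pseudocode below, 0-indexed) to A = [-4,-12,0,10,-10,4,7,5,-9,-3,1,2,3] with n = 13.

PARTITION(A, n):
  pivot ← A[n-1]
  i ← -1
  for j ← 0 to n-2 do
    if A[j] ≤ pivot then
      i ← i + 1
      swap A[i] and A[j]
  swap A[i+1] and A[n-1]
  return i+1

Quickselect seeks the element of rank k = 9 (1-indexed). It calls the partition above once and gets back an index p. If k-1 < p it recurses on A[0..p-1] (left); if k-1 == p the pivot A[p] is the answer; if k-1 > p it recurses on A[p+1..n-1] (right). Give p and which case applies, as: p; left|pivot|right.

8; pivot

pivot=3, i=-1
j=0: -4≤3, i=0, swap(0,0) ⇒ [-4,-12,0,10,-10,4,7,5,-9,-3,1,2,3]
j=1: -12≤3, i=1, swap(1,1) ⇒ [-4,-12,0,10,-10,4,7,5,-9,-3,1,2,3]
j=2: 0≤3, i=2, swap(2,2) ⇒ [-4,-12,0,10,-10,4,7,5,-9,-3,1,2,3]
j=3: 10>3, skip
j=4: -10≤3, i=3, swap(3,4) ⇒ [-4,-12,0,-10,10,4,7,5,-9,-3,1,2,3]
j=5: 4>3, skip
j=6: 7>3, skip
j=7: 5>3, skip
j=8: -9≤3, i=4, swap(4,8) ⇒ [-4,-12,0,-10,-9,4,7,5,10,-3,1,2,3]
j=9: -3≤3, i=5, swap(5,9) ⇒ [-4,-12,0,-10,-9,-3,7,5,10,4,1,2,3]
j=10: 1≤3, i=6, swap(6,10) ⇒ [-4,-12,0,-10,-9,-3,1,5,10,4,7,2,3]
j=11: 2≤3, i=7, swap(7,11) ⇒ [-4,-12,0,-10,-9,-3,1,2,10,4,7,5,3]
swap(8,12) ⇒ [-4,-12,0,-10,-9,-3,1,2,3,4,7,5,10]; return 8
p = 8; k-1 = 8 == 8 ⇒ pivot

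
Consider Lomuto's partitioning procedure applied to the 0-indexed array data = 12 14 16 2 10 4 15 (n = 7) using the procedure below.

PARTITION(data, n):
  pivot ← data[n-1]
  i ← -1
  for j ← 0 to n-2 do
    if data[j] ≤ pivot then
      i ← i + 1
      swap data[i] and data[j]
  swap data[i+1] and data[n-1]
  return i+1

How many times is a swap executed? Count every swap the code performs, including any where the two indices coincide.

pivot=15, i=-1
j=0: 12≤15, i=0, swap(0,0) ⇒ 12 14 16 2 10 4 15
j=1: 14≤15, i=1, swap(1,1) ⇒ 12 14 16 2 10 4 15
j=2: 16>15, skip
j=3: 2≤15, i=2, swap(2,3) ⇒ 12 14 2 16 10 4 15
j=4: 10≤15, i=3, swap(3,4) ⇒ 12 14 2 10 16 4 15
j=5: 4≤15, i=4, swap(4,5) ⇒ 12 14 2 10 4 16 15
swap(5,6) ⇒ 12 14 2 10 4 15 16; return 5

6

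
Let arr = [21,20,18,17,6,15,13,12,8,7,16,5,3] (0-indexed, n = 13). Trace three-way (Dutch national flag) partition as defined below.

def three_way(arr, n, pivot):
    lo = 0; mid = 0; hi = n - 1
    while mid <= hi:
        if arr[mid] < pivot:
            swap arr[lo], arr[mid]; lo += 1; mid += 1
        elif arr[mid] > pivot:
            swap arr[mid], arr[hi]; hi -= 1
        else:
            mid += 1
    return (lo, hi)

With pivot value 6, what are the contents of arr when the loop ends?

lo=0 mid=0 hi=12
21>6: swap(0,12), hi=11 ⇒ [3,20,18,17,6,15,13,12,8,7,16,5,21]
3<6: swap(0,0), lo=1 mid=1 ⇒ [3,20,18,17,6,15,13,12,8,7,16,5,21]
20>6: swap(1,11), hi=10 ⇒ [3,5,18,17,6,15,13,12,8,7,16,20,21]
5<6: swap(1,1), lo=2 mid=2 ⇒ [3,5,18,17,6,15,13,12,8,7,16,20,21]
18>6: swap(2,10), hi=9 ⇒ [3,5,16,17,6,15,13,12,8,7,18,20,21]
16>6: swap(2,9), hi=8 ⇒ [3,5,7,17,6,15,13,12,8,16,18,20,21]
7>6: swap(2,8), hi=7 ⇒ [3,5,8,17,6,15,13,12,7,16,18,20,21]
8>6: swap(2,7), hi=6 ⇒ [3,5,12,17,6,15,13,8,7,16,18,20,21]
12>6: swap(2,6), hi=5 ⇒ [3,5,13,17,6,15,12,8,7,16,18,20,21]
13>6: swap(2,5), hi=4 ⇒ [3,5,15,17,6,13,12,8,7,16,18,20,21]
15>6: swap(2,4), hi=3 ⇒ [3,5,6,17,15,13,12,8,7,16,18,20,21]
6=6: mid=3
17>6: swap(3,3), hi=2 ⇒ [3,5,6,17,15,13,12,8,7,16,18,20,21]
done. lo=2 hi=2; arr=[3,5,6,17,15,13,12,8,7,16,18,20,21]

[3,5,6,17,15,13,12,8,7,16,18,20,21]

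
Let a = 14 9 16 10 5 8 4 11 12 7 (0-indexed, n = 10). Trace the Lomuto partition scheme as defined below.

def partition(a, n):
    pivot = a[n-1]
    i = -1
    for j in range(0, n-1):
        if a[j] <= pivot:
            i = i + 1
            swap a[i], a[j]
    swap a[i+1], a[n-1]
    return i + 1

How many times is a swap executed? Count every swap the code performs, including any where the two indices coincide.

pivot = a[9] = 7; i = -1
j=0: a[0]=14 > 7 → no swap
j=1: a[1]=9 > 7 → no swap
j=2: a[2]=16 > 7 → no swap
j=3: a[3]=10 > 7 → no swap
j=4: a[4]=5 ≤ 7 → i=0, swap a[0],a[4] → 5 9 16 10 14 8 4 11 12 7
j=5: a[5]=8 > 7 → no swap
j=6: a[6]=4 ≤ 7 → i=1, swap a[1],a[6] → 5 4 16 10 14 8 9 11 12 7
j=7: a[7]=11 > 7 → no swap
j=8: a[8]=12 > 7 → no swap
final swap a[2],a[9] → 5 4 7 10 14 8 9 11 12 16; return 2

3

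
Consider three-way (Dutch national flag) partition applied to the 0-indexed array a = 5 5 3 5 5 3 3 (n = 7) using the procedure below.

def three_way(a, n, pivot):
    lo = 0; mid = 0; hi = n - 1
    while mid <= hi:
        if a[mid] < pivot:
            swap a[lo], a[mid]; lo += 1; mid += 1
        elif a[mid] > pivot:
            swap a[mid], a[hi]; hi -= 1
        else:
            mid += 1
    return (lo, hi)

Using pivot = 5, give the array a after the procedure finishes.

lo=0 mid=0 hi=6
5=5: mid=1
5=5: mid=2
3<5: swap(0,2), lo=1 mid=3 ⇒ 3 5 5 5 5 3 3
5=5: mid=4
5=5: mid=5
3<5: swap(1,5), lo=2 mid=6 ⇒ 3 3 5 5 5 5 3
3<5: swap(2,6), lo=3 mid=7 ⇒ 3 3 3 5 5 5 5
done. lo=3 hi=6; a=3 3 3 5 5 5 5

3 3 3 5 5 5 5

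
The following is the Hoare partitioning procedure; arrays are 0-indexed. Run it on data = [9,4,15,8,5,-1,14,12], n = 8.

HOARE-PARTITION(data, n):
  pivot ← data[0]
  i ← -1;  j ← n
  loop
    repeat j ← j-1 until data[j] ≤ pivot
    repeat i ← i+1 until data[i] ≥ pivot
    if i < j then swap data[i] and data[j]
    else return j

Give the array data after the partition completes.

pivot = data[0] = 9; i = -1, j = 8
j→5 (data[5]=-1≤9), i→0 (data[0]=9≥9); i<j, swap → [-1,4,15,8,5,9,14,12]
j→4 (data[4]=5≤9), i→2 (data[2]=15≥9); i<j, swap → [-1,4,5,8,15,9,14,12]
j→3, i→4; i≥j, return j=3. data = [-1,4,5,8,15,9,14,12]

[-1,4,5,8,15,9,14,12]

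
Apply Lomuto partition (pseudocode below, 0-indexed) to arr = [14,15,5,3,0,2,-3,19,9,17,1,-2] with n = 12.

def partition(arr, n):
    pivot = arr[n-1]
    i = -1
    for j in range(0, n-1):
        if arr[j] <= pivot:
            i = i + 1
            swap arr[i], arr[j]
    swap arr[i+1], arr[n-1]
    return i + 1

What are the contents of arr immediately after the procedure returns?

pivot=-2, i=-1
j=0: 14>-2, skip
j=1: 15>-2, skip
j=2: 5>-2, skip
j=3: 3>-2, skip
j=4: 0>-2, skip
j=5: 2>-2, skip
j=6: -3≤-2, i=0, swap(0,6) ⇒ [-3,15,5,3,0,2,14,19,9,17,1,-2]
j=7: 19>-2, skip
j=8: 9>-2, skip
j=9: 17>-2, skip
j=10: 1>-2, skip
swap(1,11) ⇒ [-3,-2,5,3,0,2,14,19,9,17,1,15]; return 1

[-3,-2,5,3,0,2,14,19,9,17,1,15]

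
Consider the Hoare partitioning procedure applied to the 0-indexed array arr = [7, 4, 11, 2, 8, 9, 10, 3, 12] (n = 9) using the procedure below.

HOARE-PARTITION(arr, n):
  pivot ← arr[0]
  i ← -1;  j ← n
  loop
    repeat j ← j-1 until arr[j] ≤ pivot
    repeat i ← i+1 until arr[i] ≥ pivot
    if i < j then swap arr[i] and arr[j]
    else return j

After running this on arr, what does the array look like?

pivot = arr[0] = 7; i = -1, j = 9
j→7 (arr[7]=3≤7), i→0 (arr[0]=7≥7); i<j, swap → [3, 4, 11, 2, 8, 9, 10, 7, 12]
j→3 (arr[3]=2≤7), i→2 (arr[2]=11≥7); i<j, swap → [3, 4, 2, 11, 8, 9, 10, 7, 12]
j→2, i→3; i≥j, return j=2. arr = [3, 4, 2, 11, 8, 9, 10, 7, 12]

[3, 4, 2, 11, 8, 9, 10, 7, 12]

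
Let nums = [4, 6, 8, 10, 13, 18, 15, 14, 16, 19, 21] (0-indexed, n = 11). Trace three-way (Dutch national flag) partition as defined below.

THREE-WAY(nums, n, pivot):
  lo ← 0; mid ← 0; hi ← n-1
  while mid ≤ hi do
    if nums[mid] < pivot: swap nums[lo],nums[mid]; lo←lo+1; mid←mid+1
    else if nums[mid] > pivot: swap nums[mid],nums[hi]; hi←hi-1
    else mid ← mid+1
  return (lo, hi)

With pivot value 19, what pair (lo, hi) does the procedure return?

(9, 9)

lo=0 mid=0 hi=10
4<19: swap(0,0), lo=1 mid=1 ⇒ [4, 6, 8, 10, 13, 18, 15, 14, 16, 19, 21]
6<19: swap(1,1), lo=2 mid=2 ⇒ [4, 6, 8, 10, 13, 18, 15, 14, 16, 19, 21]
8<19: swap(2,2), lo=3 mid=3 ⇒ [4, 6, 8, 10, 13, 18, 15, 14, 16, 19, 21]
10<19: swap(3,3), lo=4 mid=4 ⇒ [4, 6, 8, 10, 13, 18, 15, 14, 16, 19, 21]
13<19: swap(4,4), lo=5 mid=5 ⇒ [4, 6, 8, 10, 13, 18, 15, 14, 16, 19, 21]
18<19: swap(5,5), lo=6 mid=6 ⇒ [4, 6, 8, 10, 13, 18, 15, 14, 16, 19, 21]
15<19: swap(6,6), lo=7 mid=7 ⇒ [4, 6, 8, 10, 13, 18, 15, 14, 16, 19, 21]
14<19: swap(7,7), lo=8 mid=8 ⇒ [4, 6, 8, 10, 13, 18, 15, 14, 16, 19, 21]
16<19: swap(8,8), lo=9 mid=9 ⇒ [4, 6, 8, 10, 13, 18, 15, 14, 16, 19, 21]
19=19: mid=10
21>19: swap(10,10), hi=9 ⇒ [4, 6, 8, 10, 13, 18, 15, 14, 16, 19, 21]
done. lo=9 hi=9; nums=[4, 6, 8, 10, 13, 18, 15, 14, 16, 19, 21]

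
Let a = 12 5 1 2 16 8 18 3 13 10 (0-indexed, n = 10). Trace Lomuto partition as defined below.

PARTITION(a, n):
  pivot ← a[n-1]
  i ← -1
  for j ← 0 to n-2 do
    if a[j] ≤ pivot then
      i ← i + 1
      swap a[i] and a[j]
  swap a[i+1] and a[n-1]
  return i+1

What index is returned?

5

pivot=10, i=-1
j=0: 12>10, skip
j=1: 5≤10, i=0, swap(0,1) ⇒ 5 12 1 2 16 8 18 3 13 10
j=2: 1≤10, i=1, swap(1,2) ⇒ 5 1 12 2 16 8 18 3 13 10
j=3: 2≤10, i=2, swap(2,3) ⇒ 5 1 2 12 16 8 18 3 13 10
j=4: 16>10, skip
j=5: 8≤10, i=3, swap(3,5) ⇒ 5 1 2 8 16 12 18 3 13 10
j=6: 18>10, skip
j=7: 3≤10, i=4, swap(4,7) ⇒ 5 1 2 8 3 12 18 16 13 10
j=8: 13>10, skip
swap(5,9) ⇒ 5 1 2 8 3 10 18 16 13 12; return 5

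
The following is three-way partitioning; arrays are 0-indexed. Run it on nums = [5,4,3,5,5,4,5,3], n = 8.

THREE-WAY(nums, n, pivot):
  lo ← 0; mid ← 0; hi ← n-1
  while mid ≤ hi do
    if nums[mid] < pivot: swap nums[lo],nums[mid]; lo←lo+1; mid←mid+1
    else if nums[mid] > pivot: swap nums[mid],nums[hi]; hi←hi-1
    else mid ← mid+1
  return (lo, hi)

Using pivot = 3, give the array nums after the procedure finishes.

[3,3,5,5,4,5,4,5]

lo=0 mid=0 hi=7
5>3: swap(0,7), hi=6 ⇒ [3,4,3,5,5,4,5,5]
3=3: mid=1
4>3: swap(1,6), hi=5 ⇒ [3,5,3,5,5,4,4,5]
5>3: swap(1,5), hi=4 ⇒ [3,4,3,5,5,5,4,5]
4>3: swap(1,4), hi=3 ⇒ [3,5,3,5,4,5,4,5]
5>3: swap(1,3), hi=2 ⇒ [3,5,3,5,4,5,4,5]
5>3: swap(1,2), hi=1 ⇒ [3,3,5,5,4,5,4,5]
3=3: mid=2
done. lo=0 hi=1; nums=[3,3,5,5,4,5,4,5]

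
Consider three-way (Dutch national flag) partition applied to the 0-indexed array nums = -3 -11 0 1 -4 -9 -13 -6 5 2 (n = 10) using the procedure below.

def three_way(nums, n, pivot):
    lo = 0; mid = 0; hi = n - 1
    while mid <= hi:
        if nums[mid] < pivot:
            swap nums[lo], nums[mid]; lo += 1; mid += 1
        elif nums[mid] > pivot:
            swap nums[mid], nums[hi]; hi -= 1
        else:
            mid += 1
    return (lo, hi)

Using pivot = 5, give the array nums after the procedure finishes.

lo=0 mid=0 hi=9
-3<5: swap(0,0), lo=1 mid=1 ⇒ -3 -11 0 1 -4 -9 -13 -6 5 2
-11<5: swap(1,1), lo=2 mid=2 ⇒ -3 -11 0 1 -4 -9 -13 -6 5 2
0<5: swap(2,2), lo=3 mid=3 ⇒ -3 -11 0 1 -4 -9 -13 -6 5 2
1<5: swap(3,3), lo=4 mid=4 ⇒ -3 -11 0 1 -4 -9 -13 -6 5 2
-4<5: swap(4,4), lo=5 mid=5 ⇒ -3 -11 0 1 -4 -9 -13 -6 5 2
-9<5: swap(5,5), lo=6 mid=6 ⇒ -3 -11 0 1 -4 -9 -13 -6 5 2
-13<5: swap(6,6), lo=7 mid=7 ⇒ -3 -11 0 1 -4 -9 -13 -6 5 2
-6<5: swap(7,7), lo=8 mid=8 ⇒ -3 -11 0 1 -4 -9 -13 -6 5 2
5=5: mid=9
2<5: swap(8,9), lo=9 mid=10 ⇒ -3 -11 0 1 -4 -9 -13 -6 2 5
done. lo=9 hi=9; nums=-3 -11 0 1 -4 -9 -13 -6 2 5

-3 -11 0 1 -4 -9 -13 -6 2 5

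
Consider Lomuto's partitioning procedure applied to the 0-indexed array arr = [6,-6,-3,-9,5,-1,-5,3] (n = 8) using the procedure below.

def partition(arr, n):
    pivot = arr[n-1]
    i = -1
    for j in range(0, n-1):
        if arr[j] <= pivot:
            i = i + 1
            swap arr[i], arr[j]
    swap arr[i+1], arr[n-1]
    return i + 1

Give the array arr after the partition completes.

pivot=3, i=-1
j=0: 6>3, skip
j=1: -6≤3, i=0, swap(0,1) ⇒ [-6,6,-3,-9,5,-1,-5,3]
j=2: -3≤3, i=1, swap(1,2) ⇒ [-6,-3,6,-9,5,-1,-5,3]
j=3: -9≤3, i=2, swap(2,3) ⇒ [-6,-3,-9,6,5,-1,-5,3]
j=4: 5>3, skip
j=5: -1≤3, i=3, swap(3,5) ⇒ [-6,-3,-9,-1,5,6,-5,3]
j=6: -5≤3, i=4, swap(4,6) ⇒ [-6,-3,-9,-1,-5,6,5,3]
swap(5,7) ⇒ [-6,-3,-9,-1,-5,3,5,6]; return 5

[-6,-3,-9,-1,-5,3,5,6]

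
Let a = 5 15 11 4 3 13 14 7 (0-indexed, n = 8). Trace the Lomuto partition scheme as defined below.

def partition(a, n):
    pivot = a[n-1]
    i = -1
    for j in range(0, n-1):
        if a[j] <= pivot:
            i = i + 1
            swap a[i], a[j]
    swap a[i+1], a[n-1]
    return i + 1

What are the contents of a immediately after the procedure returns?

pivot = a[7] = 7; i = -1
j=0: a[0]=5 ≤ 7 → i=0, swap a[0],a[0] (no change) → 5 15 11 4 3 13 14 7
j=1: a[1]=15 > 7 → no swap
j=2: a[2]=11 > 7 → no swap
j=3: a[3]=4 ≤ 7 → i=1, swap a[1],a[3] → 5 4 11 15 3 13 14 7
j=4: a[4]=3 ≤ 7 → i=2, swap a[2],a[4] → 5 4 3 15 11 13 14 7
j=5: a[5]=13 > 7 → no swap
j=6: a[6]=14 > 7 → no swap
final swap a[3],a[7] → 5 4 3 7 11 13 14 15; return 3

5 4 3 7 11 13 14 15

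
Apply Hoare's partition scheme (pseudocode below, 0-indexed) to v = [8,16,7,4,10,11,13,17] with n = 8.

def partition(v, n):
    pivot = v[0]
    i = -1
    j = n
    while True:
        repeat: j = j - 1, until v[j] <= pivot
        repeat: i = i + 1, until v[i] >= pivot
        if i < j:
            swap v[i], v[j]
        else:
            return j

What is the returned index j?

1

pivot = v[0] = 8; i = -1, j = 8
j→3 (v[3]=4≤8), i→0 (v[0]=8≥8); i<j, swap → [4,16,7,8,10,11,13,17]
j→2 (v[2]=7≤8), i→1 (v[1]=16≥8); i<j, swap → [4,7,16,8,10,11,13,17]
j→1, i→2; i≥j, return j=1. v = [4,7,16,8,10,11,13,17]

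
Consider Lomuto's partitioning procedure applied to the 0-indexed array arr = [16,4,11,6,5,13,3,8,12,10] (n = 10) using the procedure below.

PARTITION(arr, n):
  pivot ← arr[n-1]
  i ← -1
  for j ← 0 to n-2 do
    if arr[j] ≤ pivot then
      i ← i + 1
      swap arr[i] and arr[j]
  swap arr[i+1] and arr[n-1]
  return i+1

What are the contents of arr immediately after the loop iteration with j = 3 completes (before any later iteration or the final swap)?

pivot = arr[9] = 10; i = -1
j=0: arr[0]=16 > 10 → no swap
j=1: arr[1]=4 ≤ 10 → i=0, swap arr[0],arr[1] → [4,16,11,6,5,13,3,8,12,10]
j=2: arr[2]=11 > 10 → no swap
j=3: arr[3]=6 ≤ 10 → i=1, swap arr[1],arr[3] → [4,6,11,16,5,13,3,8,12,10]
(after j=3) arr = [4,6,11,16,5,13,3,8,12,10]

[4,6,11,16,5,13,3,8,12,10]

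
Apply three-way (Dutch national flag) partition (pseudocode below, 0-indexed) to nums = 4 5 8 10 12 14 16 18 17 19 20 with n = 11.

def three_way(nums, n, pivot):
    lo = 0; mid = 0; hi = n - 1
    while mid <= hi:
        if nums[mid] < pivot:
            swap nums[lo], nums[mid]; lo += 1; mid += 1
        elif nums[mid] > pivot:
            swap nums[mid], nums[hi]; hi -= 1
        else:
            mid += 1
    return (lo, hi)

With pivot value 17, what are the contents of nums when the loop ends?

lo=0 mid=0 hi=10
4<17: swap(0,0), lo=1 mid=1 ⇒ 4 5 8 10 12 14 16 18 17 19 20
5<17: swap(1,1), lo=2 mid=2 ⇒ 4 5 8 10 12 14 16 18 17 19 20
8<17: swap(2,2), lo=3 mid=3 ⇒ 4 5 8 10 12 14 16 18 17 19 20
10<17: swap(3,3), lo=4 mid=4 ⇒ 4 5 8 10 12 14 16 18 17 19 20
12<17: swap(4,4), lo=5 mid=5 ⇒ 4 5 8 10 12 14 16 18 17 19 20
14<17: swap(5,5), lo=6 mid=6 ⇒ 4 5 8 10 12 14 16 18 17 19 20
16<17: swap(6,6), lo=7 mid=7 ⇒ 4 5 8 10 12 14 16 18 17 19 20
18>17: swap(7,10), hi=9 ⇒ 4 5 8 10 12 14 16 20 17 19 18
20>17: swap(7,9), hi=8 ⇒ 4 5 8 10 12 14 16 19 17 20 18
19>17: swap(7,8), hi=7 ⇒ 4 5 8 10 12 14 16 17 19 20 18
17=17: mid=8
done. lo=7 hi=7; nums=4 5 8 10 12 14 16 17 19 20 18

4 5 8 10 12 14 16 17 19 20 18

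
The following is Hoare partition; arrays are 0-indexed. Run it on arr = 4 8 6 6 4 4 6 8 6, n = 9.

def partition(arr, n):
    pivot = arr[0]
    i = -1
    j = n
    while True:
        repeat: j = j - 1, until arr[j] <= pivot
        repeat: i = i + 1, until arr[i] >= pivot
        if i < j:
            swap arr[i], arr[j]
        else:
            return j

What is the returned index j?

pivot = arr[0] = 4; i = -1, j = 9
j→5 (arr[5]=4≤4), i→0 (arr[0]=4≥4); i<j, swap → 4 8 6 6 4 4 6 8 6
j→4 (arr[4]=4≤4), i→1 (arr[1]=8≥4); i<j, swap → 4 4 6 6 8 4 6 8 6
j→1, i→2; i≥j, return j=1. arr = 4 4 6 6 8 4 6 8 6

1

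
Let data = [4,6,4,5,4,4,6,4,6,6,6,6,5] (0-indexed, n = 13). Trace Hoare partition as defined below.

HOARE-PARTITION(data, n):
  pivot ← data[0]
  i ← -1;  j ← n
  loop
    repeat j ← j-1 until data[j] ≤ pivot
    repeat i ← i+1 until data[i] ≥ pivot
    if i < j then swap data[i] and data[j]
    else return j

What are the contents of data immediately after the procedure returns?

[4,4,4,5,4,6,6,4,6,6,6,6,5]

pivot = data[0] = 4; i = -1, j = 13
j→7 (data[7]=4≤4), i→0 (data[0]=4≥4); i<j, swap → [4,6,4,5,4,4,6,4,6,6,6,6,5]
j→5 (data[5]=4≤4), i→1 (data[1]=6≥4); i<j, swap → [4,4,4,5,4,6,6,4,6,6,6,6,5]
j→4 (data[4]=4≤4), i→2 (data[2]=4≥4); i<j, swap → [4,4,4,5,4,6,6,4,6,6,6,6,5]
j→2, i→3; i≥j, return j=2. data = [4,4,4,5,4,6,6,4,6,6,6,6,5]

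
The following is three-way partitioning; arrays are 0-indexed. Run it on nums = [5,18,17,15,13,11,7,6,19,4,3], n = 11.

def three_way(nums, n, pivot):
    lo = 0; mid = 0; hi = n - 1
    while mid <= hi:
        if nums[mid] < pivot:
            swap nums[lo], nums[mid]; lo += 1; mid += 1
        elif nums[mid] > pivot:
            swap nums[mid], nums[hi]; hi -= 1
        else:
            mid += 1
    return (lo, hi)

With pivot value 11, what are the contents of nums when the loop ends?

[5,3,4,6,7,11,13,19,15,17,18]

lo=0 mid=0 hi=10
5<11: swap(0,0), lo=1 mid=1 ⇒ [5,18,17,15,13,11,7,6,19,4,3]
18>11: swap(1,10), hi=9 ⇒ [5,3,17,15,13,11,7,6,19,4,18]
3<11: swap(1,1), lo=2 mid=2 ⇒ [5,3,17,15,13,11,7,6,19,4,18]
17>11: swap(2,9), hi=8 ⇒ [5,3,4,15,13,11,7,6,19,17,18]
4<11: swap(2,2), lo=3 mid=3 ⇒ [5,3,4,15,13,11,7,6,19,17,18]
15>11: swap(3,8), hi=7 ⇒ [5,3,4,19,13,11,7,6,15,17,18]
19>11: swap(3,7), hi=6 ⇒ [5,3,4,6,13,11,7,19,15,17,18]
6<11: swap(3,3), lo=4 mid=4 ⇒ [5,3,4,6,13,11,7,19,15,17,18]
13>11: swap(4,6), hi=5 ⇒ [5,3,4,6,7,11,13,19,15,17,18]
7<11: swap(4,4), lo=5 mid=5 ⇒ [5,3,4,6,7,11,13,19,15,17,18]
11=11: mid=6
done. lo=5 hi=5; nums=[5,3,4,6,7,11,13,19,15,17,18]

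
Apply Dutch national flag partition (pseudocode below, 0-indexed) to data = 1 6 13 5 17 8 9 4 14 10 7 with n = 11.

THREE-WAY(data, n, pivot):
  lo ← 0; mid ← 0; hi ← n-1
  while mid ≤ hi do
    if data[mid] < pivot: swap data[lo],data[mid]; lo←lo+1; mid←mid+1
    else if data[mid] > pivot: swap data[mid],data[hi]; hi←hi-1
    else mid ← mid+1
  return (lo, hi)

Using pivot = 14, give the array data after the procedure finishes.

pivot = 14; lo=0, mid=0, hi=10
data[mid]=1<14: swap data[0],data[0]; lo=1,mid=1 → 1 6 13 5 17 8 9 4 14 10 7
data[mid]=6<14: swap data[1],data[1]; lo=2,mid=2 → 1 6 13 5 17 8 9 4 14 10 7
data[mid]=13<14: swap data[2],data[2]; lo=3,mid=3 → 1 6 13 5 17 8 9 4 14 10 7
data[mid]=5<14: swap data[3],data[3]; lo=4,mid=4 → 1 6 13 5 17 8 9 4 14 10 7
data[mid]=17>14: swap data[4],data[10]; hi=9 → 1 6 13 5 7 8 9 4 14 10 17
data[mid]=7<14: swap data[4],data[4]; lo=5,mid=5 → 1 6 13 5 7 8 9 4 14 10 17
data[mid]=8<14: swap data[5],data[5]; lo=6,mid=6 → 1 6 13 5 7 8 9 4 14 10 17
data[mid]=9<14: swap data[6],data[6]; lo=7,mid=7 → 1 6 13 5 7 8 9 4 14 10 17
data[mid]=4<14: swap data[7],data[7]; lo=8,mid=8 → 1 6 13 5 7 8 9 4 14 10 17
data[mid]=14=14: mid=9
data[mid]=10<14: swap data[8],data[9]; lo=9,mid=10 → 1 6 13 5 7 8 9 4 10 14 17
end: lo=9, hi=9; data = 1 6 13 5 7 8 9 4 10 14 17

1 6 13 5 7 8 9 4 10 14 17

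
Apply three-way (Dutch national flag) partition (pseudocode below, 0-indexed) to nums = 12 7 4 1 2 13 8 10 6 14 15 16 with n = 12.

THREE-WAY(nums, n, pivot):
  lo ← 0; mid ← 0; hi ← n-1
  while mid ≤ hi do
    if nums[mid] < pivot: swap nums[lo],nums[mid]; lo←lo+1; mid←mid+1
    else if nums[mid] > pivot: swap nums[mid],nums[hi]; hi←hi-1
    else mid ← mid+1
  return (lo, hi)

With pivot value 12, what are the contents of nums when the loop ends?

7 4 1 2 6 8 10 12 14 15 16 13

pivot = 12; lo=0, mid=0, hi=11
nums[mid]=12=12: mid=1
nums[mid]=7<12: swap nums[0],nums[1]; lo=1,mid=2 → 7 12 4 1 2 13 8 10 6 14 15 16
nums[mid]=4<12: swap nums[1],nums[2]; lo=2,mid=3 → 7 4 12 1 2 13 8 10 6 14 15 16
nums[mid]=1<12: swap nums[2],nums[3]; lo=3,mid=4 → 7 4 1 12 2 13 8 10 6 14 15 16
nums[mid]=2<12: swap nums[3],nums[4]; lo=4,mid=5 → 7 4 1 2 12 13 8 10 6 14 15 16
nums[mid]=13>12: swap nums[5],nums[11]; hi=10 → 7 4 1 2 12 16 8 10 6 14 15 13
nums[mid]=16>12: swap nums[5],nums[10]; hi=9 → 7 4 1 2 12 15 8 10 6 14 16 13
nums[mid]=15>12: swap nums[5],nums[9]; hi=8 → 7 4 1 2 12 14 8 10 6 15 16 13
nums[mid]=14>12: swap nums[5],nums[8]; hi=7 → 7 4 1 2 12 6 8 10 14 15 16 13
nums[mid]=6<12: swap nums[4],nums[5]; lo=5,mid=6 → 7 4 1 2 6 12 8 10 14 15 16 13
nums[mid]=8<12: swap nums[5],nums[6]; lo=6,mid=7 → 7 4 1 2 6 8 12 10 14 15 16 13
nums[mid]=10<12: swap nums[6],nums[7]; lo=7,mid=8 → 7 4 1 2 6 8 10 12 14 15 16 13
end: lo=7, hi=7; nums = 7 4 1 2 6 8 10 12 14 15 16 13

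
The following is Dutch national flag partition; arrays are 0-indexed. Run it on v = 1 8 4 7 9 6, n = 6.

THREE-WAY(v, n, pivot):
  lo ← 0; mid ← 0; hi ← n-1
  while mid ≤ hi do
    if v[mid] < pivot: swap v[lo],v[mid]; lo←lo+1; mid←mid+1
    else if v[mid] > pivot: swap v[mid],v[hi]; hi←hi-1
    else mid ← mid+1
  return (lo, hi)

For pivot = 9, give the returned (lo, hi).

pivot = 9; lo=0, mid=0, hi=5
v[mid]=1<9: swap v[0],v[0]; lo=1,mid=1 → 1 8 4 7 9 6
v[mid]=8<9: swap v[1],v[1]; lo=2,mid=2 → 1 8 4 7 9 6
v[mid]=4<9: swap v[2],v[2]; lo=3,mid=3 → 1 8 4 7 9 6
v[mid]=7<9: swap v[3],v[3]; lo=4,mid=4 → 1 8 4 7 9 6
v[mid]=9=9: mid=5
v[mid]=6<9: swap v[4],v[5]; lo=5,mid=6 → 1 8 4 7 6 9
end: lo=5, hi=5; v = 1 8 4 7 6 9

(5, 5)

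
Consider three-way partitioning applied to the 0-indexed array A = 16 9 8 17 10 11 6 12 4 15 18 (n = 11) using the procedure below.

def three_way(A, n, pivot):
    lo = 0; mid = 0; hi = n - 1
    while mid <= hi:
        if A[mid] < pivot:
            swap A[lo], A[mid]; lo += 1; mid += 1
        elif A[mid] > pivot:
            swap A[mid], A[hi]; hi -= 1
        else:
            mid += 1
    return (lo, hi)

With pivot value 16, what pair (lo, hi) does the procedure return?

lo=0 mid=0 hi=10
16=16: mid=1
9<16: swap(0,1), lo=1 mid=2 ⇒ 9 16 8 17 10 11 6 12 4 15 18
8<16: swap(1,2), lo=2 mid=3 ⇒ 9 8 16 17 10 11 6 12 4 15 18
17>16: swap(3,10), hi=9 ⇒ 9 8 16 18 10 11 6 12 4 15 17
18>16: swap(3,9), hi=8 ⇒ 9 8 16 15 10 11 6 12 4 18 17
15<16: swap(2,3), lo=3 mid=4 ⇒ 9 8 15 16 10 11 6 12 4 18 17
10<16: swap(3,4), lo=4 mid=5 ⇒ 9 8 15 10 16 11 6 12 4 18 17
11<16: swap(4,5), lo=5 mid=6 ⇒ 9 8 15 10 11 16 6 12 4 18 17
6<16: swap(5,6), lo=6 mid=7 ⇒ 9 8 15 10 11 6 16 12 4 18 17
12<16: swap(6,7), lo=7 mid=8 ⇒ 9 8 15 10 11 6 12 16 4 18 17
4<16: swap(7,8), lo=8 mid=9 ⇒ 9 8 15 10 11 6 12 4 16 18 17
done. lo=8 hi=8; A=9 8 15 10 11 6 12 4 16 18 17

(8, 8)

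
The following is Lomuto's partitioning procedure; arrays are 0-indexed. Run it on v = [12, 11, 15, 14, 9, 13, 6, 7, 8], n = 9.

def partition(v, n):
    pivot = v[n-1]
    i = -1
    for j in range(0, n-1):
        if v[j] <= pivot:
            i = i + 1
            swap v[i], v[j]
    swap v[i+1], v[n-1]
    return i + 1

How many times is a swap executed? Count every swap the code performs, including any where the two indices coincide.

pivot = v[8] = 8; i = -1
j=0: v[0]=12 > 8 → no swap
j=1: v[1]=11 > 8 → no swap
j=2: v[2]=15 > 8 → no swap
j=3: v[3]=14 > 8 → no swap
j=4: v[4]=9 > 8 → no swap
j=5: v[5]=13 > 8 → no swap
j=6: v[6]=6 ≤ 8 → i=0, swap v[0],v[6] → [6, 11, 15, 14, 9, 13, 12, 7, 8]
j=7: v[7]=7 ≤ 8 → i=1, swap v[1],v[7] → [6, 7, 15, 14, 9, 13, 12, 11, 8]
final swap v[2],v[8] → [6, 7, 8, 14, 9, 13, 12, 11, 15]; return 2

3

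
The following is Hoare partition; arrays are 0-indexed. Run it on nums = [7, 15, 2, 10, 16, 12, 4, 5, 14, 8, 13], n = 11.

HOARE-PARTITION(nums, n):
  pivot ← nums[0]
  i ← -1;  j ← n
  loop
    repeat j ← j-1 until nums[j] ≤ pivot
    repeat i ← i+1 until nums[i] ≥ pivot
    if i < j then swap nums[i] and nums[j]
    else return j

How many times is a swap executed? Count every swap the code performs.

2

pivot=7
j stops at 7 (5), i stops at 0 (7); swap ⇒ [5, 15, 2, 10, 16, 12, 4, 7, 14, 8, 13]
j stops at 6 (4), i stops at 1 (15); swap ⇒ [5, 4, 2, 10, 16, 12, 15, 7, 14, 8, 13]
j stops at 2, i stops at 3; i≥j ⇒ return 2. nums=[5, 4, 2, 10, 16, 12, 15, 7, 14, 8, 13]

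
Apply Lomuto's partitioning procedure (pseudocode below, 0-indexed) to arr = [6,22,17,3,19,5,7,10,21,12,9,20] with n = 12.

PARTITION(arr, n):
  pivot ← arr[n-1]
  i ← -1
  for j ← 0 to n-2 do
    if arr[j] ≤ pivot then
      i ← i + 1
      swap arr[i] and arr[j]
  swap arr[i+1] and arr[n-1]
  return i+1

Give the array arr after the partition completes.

pivot = arr[11] = 20; i = -1
j=0: arr[0]=6 ≤ 20 → i=0, swap arr[0],arr[0] (no change) → [6,22,17,3,19,5,7,10,21,12,9,20]
j=1: arr[1]=22 > 20 → no swap
j=2: arr[2]=17 ≤ 20 → i=1, swap arr[1],arr[2] → [6,17,22,3,19,5,7,10,21,12,9,20]
j=3: arr[3]=3 ≤ 20 → i=2, swap arr[2],arr[3] → [6,17,3,22,19,5,7,10,21,12,9,20]
j=4: arr[4]=19 ≤ 20 → i=3, swap arr[3],arr[4] → [6,17,3,19,22,5,7,10,21,12,9,20]
j=5: arr[5]=5 ≤ 20 → i=4, swap arr[4],arr[5] → [6,17,3,19,5,22,7,10,21,12,9,20]
j=6: arr[6]=7 ≤ 20 → i=5, swap arr[5],arr[6] → [6,17,3,19,5,7,22,10,21,12,9,20]
j=7: arr[7]=10 ≤ 20 → i=6, swap arr[6],arr[7] → [6,17,3,19,5,7,10,22,21,12,9,20]
j=8: arr[8]=21 > 20 → no swap
j=9: arr[9]=12 ≤ 20 → i=7, swap arr[7],arr[9] → [6,17,3,19,5,7,10,12,21,22,9,20]
j=10: arr[10]=9 ≤ 20 → i=8, swap arr[8],arr[10] → [6,17,3,19,5,7,10,12,9,22,21,20]
final swap arr[9],arr[11] → [6,17,3,19,5,7,10,12,9,20,21,22]; return 9

[6,17,3,19,5,7,10,12,9,20,21,22]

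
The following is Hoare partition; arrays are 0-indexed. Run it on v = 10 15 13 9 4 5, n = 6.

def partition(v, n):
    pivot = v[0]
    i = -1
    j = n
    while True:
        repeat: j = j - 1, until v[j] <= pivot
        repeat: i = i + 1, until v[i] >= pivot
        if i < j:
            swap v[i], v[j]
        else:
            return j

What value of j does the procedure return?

2

pivot = v[0] = 10; i = -1, j = 6
j→5 (v[5]=5≤10), i→0 (v[0]=10≥10); i<j, swap → 5 15 13 9 4 10
j→4 (v[4]=4≤10), i→1 (v[1]=15≥10); i<j, swap → 5 4 13 9 15 10
j→3 (v[3]=9≤10), i→2 (v[2]=13≥10); i<j, swap → 5 4 9 13 15 10
j→2, i→3; i≥j, return j=2. v = 5 4 9 13 15 10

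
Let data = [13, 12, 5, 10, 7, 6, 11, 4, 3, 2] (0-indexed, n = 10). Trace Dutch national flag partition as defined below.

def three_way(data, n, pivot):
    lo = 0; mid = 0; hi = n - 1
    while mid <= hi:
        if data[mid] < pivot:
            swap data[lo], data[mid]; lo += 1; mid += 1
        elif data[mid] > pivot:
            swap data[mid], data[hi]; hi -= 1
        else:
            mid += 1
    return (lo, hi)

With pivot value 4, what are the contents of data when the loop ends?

[2, 3, 4, 7, 6, 11, 10, 5, 12, 13]

pivot = 4; lo=0, mid=0, hi=9
data[mid]=13>4: swap data[0],data[9]; hi=8 → [2, 12, 5, 10, 7, 6, 11, 4, 3, 13]
data[mid]=2<4: swap data[0],data[0]; lo=1,mid=1 → [2, 12, 5, 10, 7, 6, 11, 4, 3, 13]
data[mid]=12>4: swap data[1],data[8]; hi=7 → [2, 3, 5, 10, 7, 6, 11, 4, 12, 13]
data[mid]=3<4: swap data[1],data[1]; lo=2,mid=2 → [2, 3, 5, 10, 7, 6, 11, 4, 12, 13]
data[mid]=5>4: swap data[2],data[7]; hi=6 → [2, 3, 4, 10, 7, 6, 11, 5, 12, 13]
data[mid]=4=4: mid=3
data[mid]=10>4: swap data[3],data[6]; hi=5 → [2, 3, 4, 11, 7, 6, 10, 5, 12, 13]
data[mid]=11>4: swap data[3],data[5]; hi=4 → [2, 3, 4, 6, 7, 11, 10, 5, 12, 13]
data[mid]=6>4: swap data[3],data[4]; hi=3 → [2, 3, 4, 7, 6, 11, 10, 5, 12, 13]
data[mid]=7>4: swap data[3],data[3]; hi=2 → [2, 3, 4, 7, 6, 11, 10, 5, 12, 13]
end: lo=2, hi=2; data = [2, 3, 4, 7, 6, 11, 10, 5, 12, 13]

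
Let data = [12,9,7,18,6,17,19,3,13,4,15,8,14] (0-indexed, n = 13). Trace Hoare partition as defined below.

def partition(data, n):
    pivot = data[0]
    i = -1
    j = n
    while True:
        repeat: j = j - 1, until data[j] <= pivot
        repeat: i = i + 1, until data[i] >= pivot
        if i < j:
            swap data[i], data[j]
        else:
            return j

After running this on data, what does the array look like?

pivot = data[0] = 12; i = -1, j = 13
j→11 (data[11]=8≤12), i→0 (data[0]=12≥12); i<j, swap → [8,9,7,18,6,17,19,3,13,4,15,12,14]
j→9 (data[9]=4≤12), i→3 (data[3]=18≥12); i<j, swap → [8,9,7,4,6,17,19,3,13,18,15,12,14]
j→7 (data[7]=3≤12), i→5 (data[5]=17≥12); i<j, swap → [8,9,7,4,6,3,19,17,13,18,15,12,14]
j→5, i→6; i≥j, return j=5. data = [8,9,7,4,6,3,19,17,13,18,15,12,14]

[8,9,7,4,6,3,19,17,13,18,15,12,14]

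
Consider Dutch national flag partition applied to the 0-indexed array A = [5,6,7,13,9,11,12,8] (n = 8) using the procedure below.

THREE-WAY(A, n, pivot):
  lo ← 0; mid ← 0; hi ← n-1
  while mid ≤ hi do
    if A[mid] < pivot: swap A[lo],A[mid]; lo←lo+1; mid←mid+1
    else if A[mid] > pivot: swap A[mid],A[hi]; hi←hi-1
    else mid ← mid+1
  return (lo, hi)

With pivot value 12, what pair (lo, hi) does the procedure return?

(6, 6)

pivot = 12; lo=0, mid=0, hi=7
A[mid]=5<12: swap A[0],A[0]; lo=1,mid=1 → [5,6,7,13,9,11,12,8]
A[mid]=6<12: swap A[1],A[1]; lo=2,mid=2 → [5,6,7,13,9,11,12,8]
A[mid]=7<12: swap A[2],A[2]; lo=3,mid=3 → [5,6,7,13,9,11,12,8]
A[mid]=13>12: swap A[3],A[7]; hi=6 → [5,6,7,8,9,11,12,13]
A[mid]=8<12: swap A[3],A[3]; lo=4,mid=4 → [5,6,7,8,9,11,12,13]
A[mid]=9<12: swap A[4],A[4]; lo=5,mid=5 → [5,6,7,8,9,11,12,13]
A[mid]=11<12: swap A[5],A[5]; lo=6,mid=6 → [5,6,7,8,9,11,12,13]
A[mid]=12=12: mid=7
end: lo=6, hi=6; A = [5,6,7,8,9,11,12,13]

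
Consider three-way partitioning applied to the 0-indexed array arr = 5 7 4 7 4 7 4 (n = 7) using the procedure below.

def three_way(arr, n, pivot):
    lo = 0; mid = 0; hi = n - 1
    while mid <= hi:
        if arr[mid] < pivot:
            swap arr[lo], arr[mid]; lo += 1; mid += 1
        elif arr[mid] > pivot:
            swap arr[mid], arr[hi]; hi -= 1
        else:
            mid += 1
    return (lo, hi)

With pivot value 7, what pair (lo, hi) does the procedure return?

pivot = 7; lo=0, mid=0, hi=6
arr[mid]=5<7: swap arr[0],arr[0]; lo=1,mid=1 → 5 7 4 7 4 7 4
arr[mid]=7=7: mid=2
arr[mid]=4<7: swap arr[1],arr[2]; lo=2,mid=3 → 5 4 7 7 4 7 4
arr[mid]=7=7: mid=4
arr[mid]=4<7: swap arr[2],arr[4]; lo=3,mid=5 → 5 4 4 7 7 7 4
arr[mid]=7=7: mid=6
arr[mid]=4<7: swap arr[3],arr[6]; lo=4,mid=7 → 5 4 4 4 7 7 7
end: lo=4, hi=6; arr = 5 4 4 4 7 7 7

(4, 6)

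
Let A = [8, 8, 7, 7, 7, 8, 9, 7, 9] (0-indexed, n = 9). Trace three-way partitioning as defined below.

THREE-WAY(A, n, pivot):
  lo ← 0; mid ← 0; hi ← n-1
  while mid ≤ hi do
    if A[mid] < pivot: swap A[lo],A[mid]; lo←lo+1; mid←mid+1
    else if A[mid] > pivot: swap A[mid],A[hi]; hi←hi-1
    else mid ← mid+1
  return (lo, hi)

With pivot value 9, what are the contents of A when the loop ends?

pivot = 9; lo=0, mid=0, hi=8
A[mid]=8<9: swap A[0],A[0]; lo=1,mid=1 → [8, 8, 7, 7, 7, 8, 9, 7, 9]
A[mid]=8<9: swap A[1],A[1]; lo=2,mid=2 → [8, 8, 7, 7, 7, 8, 9, 7, 9]
A[mid]=7<9: swap A[2],A[2]; lo=3,mid=3 → [8, 8, 7, 7, 7, 8, 9, 7, 9]
A[mid]=7<9: swap A[3],A[3]; lo=4,mid=4 → [8, 8, 7, 7, 7, 8, 9, 7, 9]
A[mid]=7<9: swap A[4],A[4]; lo=5,mid=5 → [8, 8, 7, 7, 7, 8, 9, 7, 9]
A[mid]=8<9: swap A[5],A[5]; lo=6,mid=6 → [8, 8, 7, 7, 7, 8, 9, 7, 9]
A[mid]=9=9: mid=7
A[mid]=7<9: swap A[6],A[7]; lo=7,mid=8 → [8, 8, 7, 7, 7, 8, 7, 9, 9]
A[mid]=9=9: mid=9
end: lo=7, hi=8; A = [8, 8, 7, 7, 7, 8, 7, 9, 9]

[8, 8, 7, 7, 7, 8, 7, 9, 9]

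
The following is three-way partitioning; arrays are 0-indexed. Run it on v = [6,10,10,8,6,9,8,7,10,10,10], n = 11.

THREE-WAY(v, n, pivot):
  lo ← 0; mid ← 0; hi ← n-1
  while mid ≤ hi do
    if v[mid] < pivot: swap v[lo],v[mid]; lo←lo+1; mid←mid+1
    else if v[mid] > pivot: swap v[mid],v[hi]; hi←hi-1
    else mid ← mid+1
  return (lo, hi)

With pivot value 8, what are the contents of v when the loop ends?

[6,7,6,8,8,9,10,10,10,10,10]

lo=0 mid=0 hi=10
6<8: swap(0,0), lo=1 mid=1 ⇒ [6,10,10,8,6,9,8,7,10,10,10]
10>8: swap(1,10), hi=9 ⇒ [6,10,10,8,6,9,8,7,10,10,10]
10>8: swap(1,9), hi=8 ⇒ [6,10,10,8,6,9,8,7,10,10,10]
10>8: swap(1,8), hi=7 ⇒ [6,10,10,8,6,9,8,7,10,10,10]
10>8: swap(1,7), hi=6 ⇒ [6,7,10,8,6,9,8,10,10,10,10]
7<8: swap(1,1), lo=2 mid=2 ⇒ [6,7,10,8,6,9,8,10,10,10,10]
10>8: swap(2,6), hi=5 ⇒ [6,7,8,8,6,9,10,10,10,10,10]
8=8: mid=3
8=8: mid=4
6<8: swap(2,4), lo=3 mid=5 ⇒ [6,7,6,8,8,9,10,10,10,10,10]
9>8: swap(5,5), hi=4 ⇒ [6,7,6,8,8,9,10,10,10,10,10]
done. lo=3 hi=4; v=[6,7,6,8,8,9,10,10,10,10,10]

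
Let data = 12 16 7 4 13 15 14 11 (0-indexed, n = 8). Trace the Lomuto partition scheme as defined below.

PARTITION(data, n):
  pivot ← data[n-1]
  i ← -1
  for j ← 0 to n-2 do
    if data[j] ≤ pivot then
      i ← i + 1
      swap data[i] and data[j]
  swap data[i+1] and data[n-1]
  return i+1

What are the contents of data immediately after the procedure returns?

7 4 11 16 13 15 14 12

pivot=11, i=-1
j=0: 12>11, skip
j=1: 16>11, skip
j=2: 7≤11, i=0, swap(0,2) ⇒ 7 16 12 4 13 15 14 11
j=3: 4≤11, i=1, swap(1,3) ⇒ 7 4 12 16 13 15 14 11
j=4: 13>11, skip
j=5: 15>11, skip
j=6: 14>11, skip
swap(2,7) ⇒ 7 4 11 16 13 15 14 12; return 2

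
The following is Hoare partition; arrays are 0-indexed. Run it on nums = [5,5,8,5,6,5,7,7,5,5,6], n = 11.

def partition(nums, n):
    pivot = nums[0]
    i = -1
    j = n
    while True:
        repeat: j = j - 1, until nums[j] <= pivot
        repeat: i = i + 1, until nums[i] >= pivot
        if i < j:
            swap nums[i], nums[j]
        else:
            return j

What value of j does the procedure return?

pivot=5
j stops at 9 (5), i stops at 0 (5); swap ⇒ [5,5,8,5,6,5,7,7,5,5,6]
j stops at 8 (5), i stops at 1 (5); swap ⇒ [5,5,8,5,6,5,7,7,5,5,6]
j stops at 5 (5), i stops at 2 (8); swap ⇒ [5,5,5,5,6,8,7,7,5,5,6]
j stops at 3, i stops at 3; i≥j ⇒ return 3. nums=[5,5,5,5,6,8,7,7,5,5,6]

3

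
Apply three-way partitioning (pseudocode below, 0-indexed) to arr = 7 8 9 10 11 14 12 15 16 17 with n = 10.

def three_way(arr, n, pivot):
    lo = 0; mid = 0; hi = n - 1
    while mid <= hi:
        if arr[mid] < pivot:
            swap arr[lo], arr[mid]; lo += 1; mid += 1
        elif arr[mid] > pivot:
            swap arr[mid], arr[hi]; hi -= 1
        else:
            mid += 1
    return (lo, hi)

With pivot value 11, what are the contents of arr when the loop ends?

7 8 9 10 11 12 15 16 17 14

pivot = 11; lo=0, mid=0, hi=9
arr[mid]=7<11: swap arr[0],arr[0]; lo=1,mid=1 → 7 8 9 10 11 14 12 15 16 17
arr[mid]=8<11: swap arr[1],arr[1]; lo=2,mid=2 → 7 8 9 10 11 14 12 15 16 17
arr[mid]=9<11: swap arr[2],arr[2]; lo=3,mid=3 → 7 8 9 10 11 14 12 15 16 17
arr[mid]=10<11: swap arr[3],arr[3]; lo=4,mid=4 → 7 8 9 10 11 14 12 15 16 17
arr[mid]=11=11: mid=5
arr[mid]=14>11: swap arr[5],arr[9]; hi=8 → 7 8 9 10 11 17 12 15 16 14
arr[mid]=17>11: swap arr[5],arr[8]; hi=7 → 7 8 9 10 11 16 12 15 17 14
arr[mid]=16>11: swap arr[5],arr[7]; hi=6 → 7 8 9 10 11 15 12 16 17 14
arr[mid]=15>11: swap arr[5],arr[6]; hi=5 → 7 8 9 10 11 12 15 16 17 14
arr[mid]=12>11: swap arr[5],arr[5]; hi=4 → 7 8 9 10 11 12 15 16 17 14
end: lo=4, hi=4; arr = 7 8 9 10 11 12 15 16 17 14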